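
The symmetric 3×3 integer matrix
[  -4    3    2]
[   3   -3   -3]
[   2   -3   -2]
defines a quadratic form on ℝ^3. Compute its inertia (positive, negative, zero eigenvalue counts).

Answer: (1, 2, 0)

Derivation:
step 0: pivot -4 → sign −
step 1: pivot -3/4 → sign −
step 2: pivot 2 → sign +
signature = (1, 2, 0)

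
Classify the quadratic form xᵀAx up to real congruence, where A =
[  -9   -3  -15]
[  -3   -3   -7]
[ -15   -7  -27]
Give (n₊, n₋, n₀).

Answer: (0, 2, 1)

Derivation:
step 0: pivot -9 → sign −
step 1: pivot -2 → sign −
step 2: row/col 2 already zero → sign 0
signature = (0, 2, 1)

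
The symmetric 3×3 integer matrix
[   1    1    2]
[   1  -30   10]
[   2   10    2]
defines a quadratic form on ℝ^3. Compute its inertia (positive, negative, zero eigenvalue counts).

step 0: pivot 1 → sign +
step 1: pivot -31 → sign −
step 2: pivot 2/31 → sign +
signature = (2, 1, 0)

Answer: (2, 1, 0)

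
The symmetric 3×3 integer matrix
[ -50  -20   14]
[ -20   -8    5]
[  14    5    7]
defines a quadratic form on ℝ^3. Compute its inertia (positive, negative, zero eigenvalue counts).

step 0: pivot -50 → sign −
step 1: pivot 273/25 → sign +
step 2: pivot -3/91 → sign −
signature = (1, 2, 0)

Answer: (1, 2, 0)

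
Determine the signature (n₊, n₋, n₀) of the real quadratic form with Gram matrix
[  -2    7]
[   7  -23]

step 0: pivot -2 → sign −
step 1: pivot 3/2 → sign +
signature = (1, 1, 0)

Answer: (1, 1, 0)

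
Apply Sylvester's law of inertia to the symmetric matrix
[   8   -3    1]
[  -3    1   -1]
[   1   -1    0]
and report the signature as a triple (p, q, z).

Answer: (2, 1, 0)

Derivation:
step 0: pivot 8 → sign +
step 1: pivot -1/8 → sign −
step 2: pivot 3 → sign +
signature = (2, 1, 0)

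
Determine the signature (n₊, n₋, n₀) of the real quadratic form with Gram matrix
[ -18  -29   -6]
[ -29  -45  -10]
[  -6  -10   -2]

step 0: pivot -18 → sign −
step 1: pivot 31/18 → sign +
step 2: pivot -2/31 → sign −
signature = (1, 2, 0)

Answer: (1, 2, 0)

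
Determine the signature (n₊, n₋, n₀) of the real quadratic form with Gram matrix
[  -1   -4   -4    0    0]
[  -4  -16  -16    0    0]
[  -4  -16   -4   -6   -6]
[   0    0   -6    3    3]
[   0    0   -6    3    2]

Answer: (1, 2, 2)

Derivation:
step 0: pivot -1 → sign −
step 1: pivot 12 → sign +
step 2: pivot -1 → sign −
step 3: row/col 3 already zero → sign 0
step 4: row/col 4 already zero → sign 0
signature = (1, 2, 2)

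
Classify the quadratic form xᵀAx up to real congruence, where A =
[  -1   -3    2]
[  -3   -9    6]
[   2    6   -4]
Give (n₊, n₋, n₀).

Answer: (0, 1, 2)

Derivation:
step 0: pivot -1 → sign −
step 1: row/col 1 already zero → sign 0
step 2: row/col 2 already zero → sign 0
signature = (0, 1, 2)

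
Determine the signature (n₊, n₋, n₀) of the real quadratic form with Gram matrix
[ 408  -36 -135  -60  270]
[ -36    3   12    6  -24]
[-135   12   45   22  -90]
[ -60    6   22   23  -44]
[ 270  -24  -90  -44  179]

step 0: pivot 408 → sign +
step 1: pivot -3/17 → sign −
step 2: pivot 3/8 → sign +
step 3: pivot 1/3 → sign +
step 4: pivot -1 → sign −
signature = (3, 2, 0)

Answer: (3, 2, 0)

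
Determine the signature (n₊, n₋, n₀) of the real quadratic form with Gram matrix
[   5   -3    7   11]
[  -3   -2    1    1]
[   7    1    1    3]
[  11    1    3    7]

Answer: (2, 2, 0)

Derivation:
step 0: pivot 5 → sign +
step 1: pivot -19/5 → sign −
step 2: pivot -32/19 → sign −
step 3: pivot 3/8 → sign +
signature = (2, 2, 0)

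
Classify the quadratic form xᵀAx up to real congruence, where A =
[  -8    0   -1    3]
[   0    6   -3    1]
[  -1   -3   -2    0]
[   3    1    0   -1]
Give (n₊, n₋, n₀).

Answer: (1, 3, 0)

Derivation:
step 0: pivot -8 → sign −
step 1: pivot 6 → sign +
step 2: pivot -27/8 → sign −
step 3: pivot -1/27 → sign −
signature = (1, 3, 0)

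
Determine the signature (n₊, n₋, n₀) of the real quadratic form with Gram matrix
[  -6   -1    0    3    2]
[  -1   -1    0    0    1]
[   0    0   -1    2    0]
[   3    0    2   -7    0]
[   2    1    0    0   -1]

Answer: (1, 4, 0)

Derivation:
step 0: pivot -6 → sign −
step 1: pivot -5/6 → sign −
step 2: pivot -1 → sign −
step 3: pivot -6/5 → sign −
step 4: pivot 1/2 → sign +
signature = (1, 4, 0)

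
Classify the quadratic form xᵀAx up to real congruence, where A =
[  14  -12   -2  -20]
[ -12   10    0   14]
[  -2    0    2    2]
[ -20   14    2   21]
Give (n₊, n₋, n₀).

step 0: pivot 14 → sign +
step 1: pivot -2/7 → sign −
step 2: pivot 12 → sign +
step 3: row/col 3 already zero → sign 0
signature = (2, 1, 1)

Answer: (2, 1, 1)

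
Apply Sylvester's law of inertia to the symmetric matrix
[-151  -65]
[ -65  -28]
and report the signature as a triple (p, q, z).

step 0: pivot -151 → sign −
step 1: pivot -3/151 → sign −
signature = (0, 2, 0)

Answer: (0, 2, 0)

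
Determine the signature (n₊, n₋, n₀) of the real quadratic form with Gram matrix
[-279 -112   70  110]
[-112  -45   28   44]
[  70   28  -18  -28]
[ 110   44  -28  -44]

step 0: pivot -279 → sign −
step 1: pivot -11/279 → sign −
step 2: pivot -2/11 → sign −
step 3: row/col 3 already zero → sign 0
signature = (0, 3, 1)

Answer: (0, 3, 1)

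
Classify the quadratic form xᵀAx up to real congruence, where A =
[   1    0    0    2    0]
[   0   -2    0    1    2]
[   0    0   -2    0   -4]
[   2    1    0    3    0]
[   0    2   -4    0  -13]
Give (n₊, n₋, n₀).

step 0: pivot 1 → sign +
step 1: pivot -2 → sign −
step 2: pivot -2 → sign −
step 3: pivot -1/2 → sign −
step 4: pivot -1 → sign −
signature = (1, 4, 0)

Answer: (1, 4, 0)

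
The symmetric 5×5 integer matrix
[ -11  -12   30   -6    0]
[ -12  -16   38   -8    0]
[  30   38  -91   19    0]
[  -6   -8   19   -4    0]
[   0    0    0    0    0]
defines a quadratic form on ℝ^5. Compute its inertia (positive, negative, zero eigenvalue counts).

Answer: (1, 2, 2)

Derivation:
step 0: pivot -11 → sign −
step 1: pivot -32/11 → sign −
step 2: pivot 3/8 → sign +
step 3: row/col 3 already zero → sign 0
step 4: row/col 4 already zero → sign 0
signature = (1, 2, 2)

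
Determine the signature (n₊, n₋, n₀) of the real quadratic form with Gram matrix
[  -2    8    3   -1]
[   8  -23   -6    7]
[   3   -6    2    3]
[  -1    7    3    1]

Answer: (3, 1, 0)

Derivation:
step 0: pivot -2 → sign −
step 1: pivot 9 → sign +
step 2: pivot 5/2 → sign +
step 3: pivot 2/5 → sign +
signature = (3, 1, 0)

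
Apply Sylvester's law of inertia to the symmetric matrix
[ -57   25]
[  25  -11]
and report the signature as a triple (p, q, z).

Answer: (0, 2, 0)

Derivation:
step 0: pivot -57 → sign −
step 1: pivot -2/57 → sign −
signature = (0, 2, 0)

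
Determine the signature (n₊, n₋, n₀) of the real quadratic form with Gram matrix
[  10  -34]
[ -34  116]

Answer: (2, 0, 0)

Derivation:
step 0: pivot 10 → sign +
step 1: pivot 2/5 → sign +
signature = (2, 0, 0)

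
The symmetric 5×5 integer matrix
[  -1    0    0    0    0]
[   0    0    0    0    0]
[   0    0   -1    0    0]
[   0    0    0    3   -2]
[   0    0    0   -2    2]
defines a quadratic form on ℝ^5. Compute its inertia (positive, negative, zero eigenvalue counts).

Answer: (2, 2, 1)

Derivation:
step 0: pivot -1 → sign −
step 1: pivot -1 → sign −
step 2: pivot 3 → sign +
step 3: pivot 2/3 → sign +
step 4: row/col 4 already zero → sign 0
signature = (2, 2, 1)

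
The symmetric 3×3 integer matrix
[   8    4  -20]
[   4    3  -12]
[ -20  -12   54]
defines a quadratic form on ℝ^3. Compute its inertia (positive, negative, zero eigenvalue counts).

Answer: (2, 0, 1)

Derivation:
step 0: pivot 8 → sign +
step 1: pivot 1 → sign +
step 2: row/col 2 already zero → sign 0
signature = (2, 0, 1)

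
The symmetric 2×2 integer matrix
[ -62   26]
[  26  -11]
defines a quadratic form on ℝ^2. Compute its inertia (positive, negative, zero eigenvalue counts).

Answer: (0, 2, 0)

Derivation:
step 0: pivot -62 → sign −
step 1: pivot -3/31 → sign −
signature = (0, 2, 0)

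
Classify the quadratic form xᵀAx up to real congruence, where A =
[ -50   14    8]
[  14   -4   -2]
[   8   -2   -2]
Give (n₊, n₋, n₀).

Answer: (0, 2, 1)

Derivation:
step 0: pivot -50 → sign −
step 1: pivot -2/25 → sign −
step 2: row/col 2 already zero → sign 0
signature = (0, 2, 1)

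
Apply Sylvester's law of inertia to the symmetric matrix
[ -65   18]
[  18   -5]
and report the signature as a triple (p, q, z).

Answer: (0, 2, 0)

Derivation:
step 0: pivot -65 → sign −
step 1: pivot -1/65 → sign −
signature = (0, 2, 0)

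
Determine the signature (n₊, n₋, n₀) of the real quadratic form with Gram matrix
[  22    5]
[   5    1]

Answer: (1, 1, 0)

Derivation:
step 0: pivot 22 → sign +
step 1: pivot -3/22 → sign −
signature = (1, 1, 0)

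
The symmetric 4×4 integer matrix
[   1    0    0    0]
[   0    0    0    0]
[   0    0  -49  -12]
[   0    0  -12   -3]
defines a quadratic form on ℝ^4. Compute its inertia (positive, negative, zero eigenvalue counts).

Answer: (1, 2, 1)

Derivation:
step 0: pivot 1 → sign +
step 1: pivot -49 → sign −
step 2: pivot -3/49 → sign −
step 3: row/col 3 already zero → sign 0
signature = (1, 2, 1)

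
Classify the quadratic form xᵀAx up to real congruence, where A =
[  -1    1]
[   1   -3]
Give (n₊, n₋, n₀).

Answer: (0, 2, 0)

Derivation:
step 0: pivot -1 → sign −
step 1: pivot -2 → sign −
signature = (0, 2, 0)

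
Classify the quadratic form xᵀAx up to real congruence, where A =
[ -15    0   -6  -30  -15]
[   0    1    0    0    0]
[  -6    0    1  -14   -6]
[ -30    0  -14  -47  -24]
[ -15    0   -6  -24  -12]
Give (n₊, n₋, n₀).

step 0: pivot -15 → sign −
step 1: pivot 1 → sign +
step 2: pivot 17/5 → sign +
step 3: pivot 201/17 → sign +
step 4: pivot -3/67 → sign −
signature = (3, 2, 0)

Answer: (3, 2, 0)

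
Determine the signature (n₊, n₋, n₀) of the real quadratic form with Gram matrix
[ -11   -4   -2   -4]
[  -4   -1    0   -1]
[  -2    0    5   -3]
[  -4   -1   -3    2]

Answer: (3, 1, 0)

Derivation:
step 0: pivot -11 → sign −
step 1: pivot 5/11 → sign +
step 2: pivot 21/5 → sign +
step 3: pivot 6/7 → sign +
signature = (3, 1, 0)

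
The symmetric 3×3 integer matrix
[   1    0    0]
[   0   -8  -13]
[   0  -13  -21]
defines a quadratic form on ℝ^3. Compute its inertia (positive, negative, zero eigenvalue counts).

step 0: pivot 1 → sign +
step 1: pivot -8 → sign −
step 2: pivot 1/8 → sign +
signature = (2, 1, 0)

Answer: (2, 1, 0)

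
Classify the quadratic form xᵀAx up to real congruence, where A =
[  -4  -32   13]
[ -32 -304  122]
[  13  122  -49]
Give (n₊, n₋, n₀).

step 0: pivot -4 → sign −
step 1: pivot -48 → sign −
step 2: row/col 2 already zero → sign 0
signature = (0, 2, 1)

Answer: (0, 2, 1)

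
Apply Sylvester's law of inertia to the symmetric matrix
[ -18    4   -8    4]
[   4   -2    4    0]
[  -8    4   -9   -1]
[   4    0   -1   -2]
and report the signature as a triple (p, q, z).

Answer: (1, 3, 0)

Derivation:
step 0: pivot -18 → sign −
step 1: pivot -10/9 → sign −
step 2: pivot -1 → sign −
step 3: pivot 3/5 → sign +
signature = (1, 3, 0)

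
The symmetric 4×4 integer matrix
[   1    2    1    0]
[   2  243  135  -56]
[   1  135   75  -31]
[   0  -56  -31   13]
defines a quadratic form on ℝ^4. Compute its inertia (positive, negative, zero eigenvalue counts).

step 0: pivot 1 → sign +
step 1: pivot 239 → sign +
step 2: pivot -3/239 → sign −
step 3: pivot 2 → sign +
signature = (3, 1, 0)

Answer: (3, 1, 0)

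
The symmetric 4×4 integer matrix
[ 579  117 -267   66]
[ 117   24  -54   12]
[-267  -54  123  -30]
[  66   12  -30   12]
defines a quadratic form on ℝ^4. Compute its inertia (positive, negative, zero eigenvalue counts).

Answer: (2, 1, 1)

Derivation:
step 0: pivot 579 → sign +
step 1: pivot 69/193 → sign +
step 2: pivot -3/23 → sign −
step 3: row/col 3 already zero → sign 0
signature = (2, 1, 1)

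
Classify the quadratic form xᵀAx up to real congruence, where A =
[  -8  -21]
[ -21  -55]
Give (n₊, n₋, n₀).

step 0: pivot -8 → sign −
step 1: pivot 1/8 → sign +
signature = (1, 1, 0)

Answer: (1, 1, 0)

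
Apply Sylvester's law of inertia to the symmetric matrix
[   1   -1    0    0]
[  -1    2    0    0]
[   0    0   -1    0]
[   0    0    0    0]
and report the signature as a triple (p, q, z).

Answer: (2, 1, 1)

Derivation:
step 0: pivot 1 → sign +
step 1: pivot 1 → sign +
step 2: pivot -1 → sign −
step 3: row/col 3 already zero → sign 0
signature = (2, 1, 1)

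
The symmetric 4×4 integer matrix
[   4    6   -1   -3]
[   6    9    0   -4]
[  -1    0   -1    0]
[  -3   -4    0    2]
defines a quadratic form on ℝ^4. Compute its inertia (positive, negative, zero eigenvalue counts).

step 0: pivot 4 → sign +
step 1: pivot -5/4 → sign −
step 2: pivot 9/5 → sign +
step 3: pivot 1/9 → sign +
signature = (3, 1, 0)

Answer: (3, 1, 0)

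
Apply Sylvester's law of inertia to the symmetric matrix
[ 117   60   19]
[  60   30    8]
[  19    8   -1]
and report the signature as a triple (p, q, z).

Answer: (1, 2, 0)

Derivation:
step 0: pivot 117 → sign +
step 1: pivot -10/13 → sign −
step 2: pivot -2/15 → sign −
signature = (1, 2, 0)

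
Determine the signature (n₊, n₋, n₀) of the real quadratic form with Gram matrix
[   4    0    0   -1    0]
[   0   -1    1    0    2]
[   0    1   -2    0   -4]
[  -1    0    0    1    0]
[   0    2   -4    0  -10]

Answer: (2, 3, 0)

Derivation:
step 0: pivot 4 → sign +
step 1: pivot -1 → sign −
step 2: pivot -1 → sign −
step 3: pivot 3/4 → sign +
step 4: pivot -2 → sign −
signature = (2, 3, 0)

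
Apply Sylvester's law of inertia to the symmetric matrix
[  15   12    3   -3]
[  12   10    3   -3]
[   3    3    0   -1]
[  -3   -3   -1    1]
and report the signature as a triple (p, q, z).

step 0: pivot 15 → sign +
step 1: pivot 2/5 → sign +
step 2: pivot -3/2 → sign −
step 3: pivot -1/3 → sign −
signature = (2, 2, 0)

Answer: (2, 2, 0)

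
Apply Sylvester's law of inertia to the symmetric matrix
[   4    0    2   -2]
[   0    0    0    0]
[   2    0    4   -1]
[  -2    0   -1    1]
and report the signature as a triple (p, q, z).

Answer: (2, 0, 2)

Derivation:
step 0: pivot 4 → sign +
step 1: pivot 3 → sign +
step 2: row/col 2 already zero → sign 0
step 3: row/col 3 already zero → sign 0
signature = (2, 0, 2)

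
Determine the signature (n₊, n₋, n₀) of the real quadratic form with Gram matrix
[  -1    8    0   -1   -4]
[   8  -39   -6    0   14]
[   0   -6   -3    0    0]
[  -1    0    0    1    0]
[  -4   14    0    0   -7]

Answer: (3, 2, 0)

Derivation:
step 0: pivot -1 → sign −
step 1: pivot 25 → sign +
step 2: pivot -111/25 → sign −
step 3: pivot 10/37 → sign +
step 4: pivot 1/5 → sign +
signature = (3, 2, 0)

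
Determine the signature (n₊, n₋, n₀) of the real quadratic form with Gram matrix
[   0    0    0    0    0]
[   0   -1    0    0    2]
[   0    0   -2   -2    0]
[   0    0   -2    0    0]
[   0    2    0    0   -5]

step 0: pivot -1 → sign −
step 1: pivot -2 → sign −
step 2: pivot 2 → sign +
step 3: pivot -1 → sign −
step 4: row/col 4 already zero → sign 0
signature = (1, 3, 1)

Answer: (1, 3, 1)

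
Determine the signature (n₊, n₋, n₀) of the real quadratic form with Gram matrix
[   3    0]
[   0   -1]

step 0: pivot 3 → sign +
step 1: pivot -1 → sign −
signature = (1, 1, 0)

Answer: (1, 1, 0)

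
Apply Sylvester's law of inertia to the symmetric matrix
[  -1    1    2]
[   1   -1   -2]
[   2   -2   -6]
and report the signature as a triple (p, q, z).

step 0: pivot -1 → sign −
step 1: pivot -2 → sign −
step 2: row/col 2 already zero → sign 0
signature = (0, 2, 1)

Answer: (0, 2, 1)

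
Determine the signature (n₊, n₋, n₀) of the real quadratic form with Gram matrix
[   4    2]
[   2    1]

step 0: pivot 4 → sign +
step 1: row/col 1 already zero → sign 0
signature = (1, 0, 1)

Answer: (1, 0, 1)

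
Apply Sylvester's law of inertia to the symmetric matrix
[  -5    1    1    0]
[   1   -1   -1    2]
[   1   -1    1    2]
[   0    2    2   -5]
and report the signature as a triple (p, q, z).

step 0: pivot -5 → sign −
step 1: pivot -4/5 → sign −
step 2: pivot 2 → sign +
step 3: row/col 3 already zero → sign 0
signature = (1, 2, 1)

Answer: (1, 2, 1)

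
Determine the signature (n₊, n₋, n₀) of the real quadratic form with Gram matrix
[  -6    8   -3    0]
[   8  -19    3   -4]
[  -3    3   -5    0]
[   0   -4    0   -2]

step 0: pivot -6 → sign −
step 1: pivot -25/3 → sign −
step 2: pivot -169/50 → sign −
step 3: pivot -2/169 → sign −
signature = (0, 4, 0)

Answer: (0, 4, 0)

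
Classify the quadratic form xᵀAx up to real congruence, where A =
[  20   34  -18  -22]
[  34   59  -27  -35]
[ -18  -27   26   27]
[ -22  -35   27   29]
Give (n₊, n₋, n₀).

Answer: (2, 1, 1)

Derivation:
step 0: pivot 20 → sign +
step 1: pivot 6/5 → sign +
step 2: pivot -1 → sign −
step 3: row/col 3 already zero → sign 0
signature = (2, 1, 1)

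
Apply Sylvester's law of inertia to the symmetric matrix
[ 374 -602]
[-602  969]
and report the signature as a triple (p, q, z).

step 0: pivot 374 → sign +
step 1: pivot 1/187 → sign +
signature = (2, 0, 0)

Answer: (2, 0, 0)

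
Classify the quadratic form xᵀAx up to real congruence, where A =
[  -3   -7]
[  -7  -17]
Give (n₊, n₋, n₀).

Answer: (0, 2, 0)

Derivation:
step 0: pivot -3 → sign −
step 1: pivot -2/3 → sign −
signature = (0, 2, 0)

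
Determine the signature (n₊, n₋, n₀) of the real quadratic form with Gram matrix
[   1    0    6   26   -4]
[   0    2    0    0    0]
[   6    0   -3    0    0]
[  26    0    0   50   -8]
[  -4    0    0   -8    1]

step 0: pivot 1 → sign +
step 1: pivot 2 → sign +
step 2: pivot -39 → sign −
step 3: pivot -2 → sign −
step 4: pivot -3/13 → sign −
signature = (2, 3, 0)

Answer: (2, 3, 0)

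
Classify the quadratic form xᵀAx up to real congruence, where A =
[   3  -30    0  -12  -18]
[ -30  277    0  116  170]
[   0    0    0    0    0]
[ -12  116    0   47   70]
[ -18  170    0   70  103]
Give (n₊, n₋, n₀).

step 0: pivot 3 → sign +
step 1: pivot -23 → sign −
step 2: pivot -7/23 → sign −
step 3: pivot -3/7 → sign −
step 4: row/col 4 already zero → sign 0
signature = (1, 3, 1)

Answer: (1, 3, 1)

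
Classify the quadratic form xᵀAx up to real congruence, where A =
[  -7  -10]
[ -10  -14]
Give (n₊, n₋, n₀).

step 0: pivot -7 → sign −
step 1: pivot 2/7 → sign +
signature = (1, 1, 0)

Answer: (1, 1, 0)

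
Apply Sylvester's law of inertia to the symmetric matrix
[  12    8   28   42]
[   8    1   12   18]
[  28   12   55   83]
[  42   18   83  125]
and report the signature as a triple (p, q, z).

Answer: (2, 2, 0)

Derivation:
step 0: pivot 12 → sign +
step 1: pivot -13/3 → sign −
step 2: pivot -1/13 → sign −
step 3: pivot 3 → sign +
signature = (2, 2, 0)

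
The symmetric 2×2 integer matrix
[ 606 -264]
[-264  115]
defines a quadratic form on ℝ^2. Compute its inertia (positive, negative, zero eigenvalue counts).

Answer: (1, 1, 0)

Derivation:
step 0: pivot 606 → sign +
step 1: pivot -1/101 → sign −
signature = (1, 1, 0)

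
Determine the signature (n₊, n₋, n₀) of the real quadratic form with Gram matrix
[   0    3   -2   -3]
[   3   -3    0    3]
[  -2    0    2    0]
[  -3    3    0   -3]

Answer: (2, 1, 1)

Derivation:
step 0: pivot -3 → sign −
step 1: pivot 3 → sign +
step 2: pivot 2/3 → sign +
step 3: row/col 3 already zero → sign 0
signature = (2, 1, 1)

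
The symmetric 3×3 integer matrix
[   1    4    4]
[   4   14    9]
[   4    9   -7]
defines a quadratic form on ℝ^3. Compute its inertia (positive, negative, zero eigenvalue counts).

Answer: (2, 1, 0)

Derivation:
step 0: pivot 1 → sign +
step 1: pivot -2 → sign −
step 2: pivot 3/2 → sign +
signature = (2, 1, 0)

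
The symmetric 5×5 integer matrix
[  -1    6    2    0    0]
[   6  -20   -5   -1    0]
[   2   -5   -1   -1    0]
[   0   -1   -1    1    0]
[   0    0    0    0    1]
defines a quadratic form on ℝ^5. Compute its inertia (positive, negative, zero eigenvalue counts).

step 0: pivot -1 → sign −
step 1: pivot 16 → sign +
step 2: pivot -1/16 → sign −
step 3: pivot 6 → sign +
step 4: pivot 1 → sign +
signature = (3, 2, 0)

Answer: (3, 2, 0)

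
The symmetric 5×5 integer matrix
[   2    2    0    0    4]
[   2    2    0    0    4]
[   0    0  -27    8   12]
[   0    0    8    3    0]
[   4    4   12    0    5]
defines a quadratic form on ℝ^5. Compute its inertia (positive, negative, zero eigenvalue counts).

step 0: pivot 2 → sign +
step 1: pivot -27 → sign −
step 2: pivot 145/27 → sign +
step 3: pivot -3/145 → sign −
step 4: row/col 4 already zero → sign 0
signature = (2, 2, 1)

Answer: (2, 2, 1)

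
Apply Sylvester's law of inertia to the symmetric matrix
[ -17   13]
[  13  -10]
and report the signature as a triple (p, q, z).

Answer: (0, 2, 0)

Derivation:
step 0: pivot -17 → sign −
step 1: pivot -1/17 → sign −
signature = (0, 2, 0)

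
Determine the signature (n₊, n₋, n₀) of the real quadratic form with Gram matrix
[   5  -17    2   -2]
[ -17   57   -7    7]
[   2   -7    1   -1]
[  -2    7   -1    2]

Answer: (3, 1, 0)

Derivation:
step 0: pivot 5 → sign +
step 1: pivot -4/5 → sign −
step 2: pivot 1/4 → sign +
step 3: pivot 1 → sign +
signature = (3, 1, 0)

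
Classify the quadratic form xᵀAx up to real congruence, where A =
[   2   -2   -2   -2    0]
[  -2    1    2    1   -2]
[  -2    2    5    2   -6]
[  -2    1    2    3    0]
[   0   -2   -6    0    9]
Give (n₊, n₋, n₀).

Answer: (3, 2, 0)

Derivation:
step 0: pivot 2 → sign +
step 1: pivot -1 → sign −
step 2: pivot 3 → sign +
step 3: pivot 2 → sign +
step 4: pivot -1 → sign −
signature = (3, 2, 0)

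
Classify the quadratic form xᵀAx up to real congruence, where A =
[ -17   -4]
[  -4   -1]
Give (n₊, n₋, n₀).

Answer: (0, 2, 0)

Derivation:
step 0: pivot -17 → sign −
step 1: pivot -1/17 → sign −
signature = (0, 2, 0)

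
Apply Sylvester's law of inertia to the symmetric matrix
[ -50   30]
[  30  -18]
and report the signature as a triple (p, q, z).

Answer: (0, 1, 1)

Derivation:
step 0: pivot -50 → sign −
step 1: row/col 1 already zero → sign 0
signature = (0, 1, 1)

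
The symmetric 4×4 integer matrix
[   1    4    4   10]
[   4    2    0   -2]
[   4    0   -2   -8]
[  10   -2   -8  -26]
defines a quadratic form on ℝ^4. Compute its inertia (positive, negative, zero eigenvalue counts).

step 0: pivot 1 → sign +
step 1: pivot -14 → sign −
step 2: pivot 2/7 → sign +
step 3: row/col 3 already zero → sign 0
signature = (2, 1, 1)

Answer: (2, 1, 1)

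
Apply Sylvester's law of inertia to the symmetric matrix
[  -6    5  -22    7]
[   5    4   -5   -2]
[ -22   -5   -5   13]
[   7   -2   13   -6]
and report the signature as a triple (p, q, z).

Answer: (3, 1, 0)

Derivation:
step 0: pivot -6 → sign −
step 1: pivot 49/6 → sign +
step 2: pivot 9 → sign +
step 3: pivot 2/49 → sign +
signature = (3, 1, 0)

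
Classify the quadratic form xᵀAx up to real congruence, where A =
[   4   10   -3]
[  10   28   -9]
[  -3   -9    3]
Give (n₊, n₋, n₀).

Answer: (2, 0, 1)

Derivation:
step 0: pivot 4 → sign +
step 1: pivot 3 → sign +
step 2: row/col 2 already zero → sign 0
signature = (2, 0, 1)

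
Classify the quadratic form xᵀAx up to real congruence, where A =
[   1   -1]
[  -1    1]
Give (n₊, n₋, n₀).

Answer: (1, 0, 1)

Derivation:
step 0: pivot 1 → sign +
step 1: row/col 1 already zero → sign 0
signature = (1, 0, 1)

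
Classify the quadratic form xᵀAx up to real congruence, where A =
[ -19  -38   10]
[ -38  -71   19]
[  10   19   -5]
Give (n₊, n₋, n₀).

step 0: pivot -19 → sign −
step 1: pivot 5 → sign +
step 2: pivot 6/95 → sign +
signature = (2, 1, 0)

Answer: (2, 1, 0)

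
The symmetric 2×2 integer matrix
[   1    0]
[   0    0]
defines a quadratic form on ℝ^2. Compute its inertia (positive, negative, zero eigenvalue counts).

Answer: (1, 0, 1)

Derivation:
step 0: pivot 1 → sign +
step 1: row/col 1 already zero → sign 0
signature = (1, 0, 1)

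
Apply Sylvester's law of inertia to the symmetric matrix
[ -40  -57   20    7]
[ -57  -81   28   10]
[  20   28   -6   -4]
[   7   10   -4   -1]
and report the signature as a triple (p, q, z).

step 0: pivot -40 → sign −
step 1: pivot 9/40 → sign +
step 2: pivot 26/9 → sign +
step 3: pivot 2/13 → sign +
signature = (3, 1, 0)

Answer: (3, 1, 0)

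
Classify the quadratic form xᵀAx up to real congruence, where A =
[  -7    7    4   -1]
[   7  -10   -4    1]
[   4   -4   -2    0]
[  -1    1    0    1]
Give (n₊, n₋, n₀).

Answer: (1, 2, 1)

Derivation:
step 0: pivot -7 → sign −
step 1: pivot -3 → sign −
step 2: pivot 2/7 → sign +
step 3: row/col 3 already zero → sign 0
signature = (1, 2, 1)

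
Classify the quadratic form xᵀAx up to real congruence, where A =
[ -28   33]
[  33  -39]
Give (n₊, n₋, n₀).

step 0: pivot -28 → sign −
step 1: pivot -3/28 → sign −
signature = (0, 2, 0)

Answer: (0, 2, 0)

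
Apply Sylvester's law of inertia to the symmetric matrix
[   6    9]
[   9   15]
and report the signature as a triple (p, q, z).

step 0: pivot 6 → sign +
step 1: pivot 3/2 → sign +
signature = (2, 0, 0)

Answer: (2, 0, 0)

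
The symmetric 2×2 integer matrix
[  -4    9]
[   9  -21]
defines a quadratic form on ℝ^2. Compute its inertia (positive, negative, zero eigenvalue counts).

Answer: (0, 2, 0)

Derivation:
step 0: pivot -4 → sign −
step 1: pivot -3/4 → sign −
signature = (0, 2, 0)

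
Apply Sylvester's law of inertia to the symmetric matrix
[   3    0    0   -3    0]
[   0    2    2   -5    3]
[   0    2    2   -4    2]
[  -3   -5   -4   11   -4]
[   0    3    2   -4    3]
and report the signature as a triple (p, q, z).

step 0: pivot 3 → sign +
step 1: pivot 2 → sign +
step 2: pivot -9/2 → sign −
step 3: pivot 2/9 → sign +
step 4: pivot 1 → sign +
signature = (4, 1, 0)

Answer: (4, 1, 0)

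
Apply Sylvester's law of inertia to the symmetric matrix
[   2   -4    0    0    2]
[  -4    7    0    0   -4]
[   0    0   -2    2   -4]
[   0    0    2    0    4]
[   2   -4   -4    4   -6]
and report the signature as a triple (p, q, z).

Answer: (2, 2, 1)

Derivation:
step 0: pivot 2 → sign +
step 1: pivot -1 → sign −
step 2: pivot -2 → sign −
step 3: pivot 2 → sign +
step 4: row/col 4 already zero → sign 0
signature = (2, 2, 1)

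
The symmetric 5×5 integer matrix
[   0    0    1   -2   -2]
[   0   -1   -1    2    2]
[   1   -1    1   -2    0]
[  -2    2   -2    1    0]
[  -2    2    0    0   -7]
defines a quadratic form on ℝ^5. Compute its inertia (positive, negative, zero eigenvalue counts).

Answer: (1, 4, 0)

Derivation:
step 0: pivot -1 → sign −
step 1: pivot 2 → sign +
step 2: pivot -1/2 → sign −
step 3: pivot -3 → sign −
step 4: pivot -3 → sign −
signature = (1, 4, 0)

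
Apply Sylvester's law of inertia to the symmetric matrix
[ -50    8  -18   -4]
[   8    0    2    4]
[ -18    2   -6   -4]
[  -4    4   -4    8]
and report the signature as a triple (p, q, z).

Answer: (1, 2, 1)

Derivation:
step 0: pivot -50 → sign −
step 1: pivot 32/25 → sign +
step 2: pivot -1/8 → sign −
step 3: row/col 3 already zero → sign 0
signature = (1, 2, 1)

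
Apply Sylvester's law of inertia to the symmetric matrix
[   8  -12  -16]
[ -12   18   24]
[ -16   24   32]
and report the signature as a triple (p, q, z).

step 0: pivot 8 → sign +
step 1: row/col 1 already zero → sign 0
step 2: row/col 2 already zero → sign 0
signature = (1, 0, 2)

Answer: (1, 0, 2)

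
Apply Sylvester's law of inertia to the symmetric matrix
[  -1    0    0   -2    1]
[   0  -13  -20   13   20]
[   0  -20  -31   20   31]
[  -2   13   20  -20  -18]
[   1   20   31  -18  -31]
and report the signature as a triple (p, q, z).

Answer: (1, 4, 0)

Derivation:
step 0: pivot -1 → sign −
step 1: pivot -13 → sign −
step 2: pivot -3/13 → sign −
step 3: pivot -3 → sign −
step 4: pivot 1 → sign +
signature = (1, 4, 0)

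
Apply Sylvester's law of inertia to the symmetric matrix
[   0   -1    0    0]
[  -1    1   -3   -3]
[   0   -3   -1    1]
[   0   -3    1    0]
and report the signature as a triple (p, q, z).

Answer: (2, 2, 0)

Derivation:
step 0: pivot 1 → sign +
step 1: pivot -1 → sign −
step 2: pivot -1 → sign −
step 3: pivot 1 → sign +
signature = (2, 2, 0)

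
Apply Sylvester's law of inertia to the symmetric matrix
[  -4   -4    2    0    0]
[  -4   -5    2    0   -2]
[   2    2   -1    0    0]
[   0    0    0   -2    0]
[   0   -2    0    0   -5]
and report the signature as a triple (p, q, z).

Answer: (0, 4, 1)

Derivation:
step 0: pivot -4 → sign −
step 1: pivot -1 → sign −
step 2: pivot -2 → sign −
step 3: pivot -1 → sign −
step 4: row/col 4 already zero → sign 0
signature = (0, 4, 1)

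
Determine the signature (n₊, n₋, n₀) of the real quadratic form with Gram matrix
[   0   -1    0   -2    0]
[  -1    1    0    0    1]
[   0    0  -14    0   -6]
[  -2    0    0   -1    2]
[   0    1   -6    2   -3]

step 0: pivot 1 → sign +
step 1: pivot -1 → sign −
step 2: pivot -14 → sign −
step 3: pivot 3 → sign +
step 4: pivot -3/7 → sign −
signature = (2, 3, 0)

Answer: (2, 3, 0)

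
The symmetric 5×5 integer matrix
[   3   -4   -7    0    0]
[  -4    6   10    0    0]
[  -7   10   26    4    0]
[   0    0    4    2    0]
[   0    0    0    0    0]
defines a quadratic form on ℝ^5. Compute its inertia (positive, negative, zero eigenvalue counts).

step 0: pivot 3 → sign +
step 1: pivot 2/3 → sign +
step 2: pivot 9 → sign +
step 3: pivot 2/9 → sign +
step 4: row/col 4 already zero → sign 0
signature = (4, 0, 1)

Answer: (4, 0, 1)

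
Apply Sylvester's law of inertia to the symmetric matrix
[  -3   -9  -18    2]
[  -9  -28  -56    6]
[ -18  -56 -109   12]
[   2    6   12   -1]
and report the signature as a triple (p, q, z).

Answer: (2, 2, 0)

Derivation:
step 0: pivot -3 → sign −
step 1: pivot -1 → sign −
step 2: pivot 3 → sign +
step 3: pivot 1/3 → sign +
signature = (2, 2, 0)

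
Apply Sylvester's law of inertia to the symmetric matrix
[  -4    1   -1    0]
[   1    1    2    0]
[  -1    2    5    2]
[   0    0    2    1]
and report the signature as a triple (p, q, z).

Answer: (2, 2, 0)

Derivation:
step 0: pivot -4 → sign −
step 1: pivot 5/4 → sign +
step 2: pivot 14/5 → sign +
step 3: pivot -3/7 → sign −
signature = (2, 2, 0)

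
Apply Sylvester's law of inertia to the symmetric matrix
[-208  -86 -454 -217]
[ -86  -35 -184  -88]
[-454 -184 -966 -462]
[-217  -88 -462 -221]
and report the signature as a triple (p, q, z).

step 0: pivot -208 → sign −
step 1: pivot 29/52 → sign +
step 2: pivot 7/29 → sign +
step 3: pivot -1/14 → sign −
signature = (2, 2, 0)

Answer: (2, 2, 0)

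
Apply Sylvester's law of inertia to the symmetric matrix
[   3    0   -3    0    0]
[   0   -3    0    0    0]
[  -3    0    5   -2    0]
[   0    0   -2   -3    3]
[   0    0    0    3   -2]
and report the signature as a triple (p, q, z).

step 0: pivot 3 → sign +
step 1: pivot -3 → sign −
step 2: pivot 2 → sign +
step 3: pivot -5 → sign −
step 4: pivot -1/5 → sign −
signature = (2, 3, 0)

Answer: (2, 3, 0)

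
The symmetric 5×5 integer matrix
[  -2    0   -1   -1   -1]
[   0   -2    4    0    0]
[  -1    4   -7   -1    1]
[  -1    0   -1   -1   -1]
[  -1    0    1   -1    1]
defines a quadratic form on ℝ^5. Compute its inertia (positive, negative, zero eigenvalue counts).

Answer: (1, 3, 1)

Derivation:
step 0: pivot -2 → sign −
step 1: pivot -2 → sign −
step 2: pivot 3/2 → sign +
step 3: pivot -2/3 → sign −
step 4: row/col 4 already zero → sign 0
signature = (1, 3, 1)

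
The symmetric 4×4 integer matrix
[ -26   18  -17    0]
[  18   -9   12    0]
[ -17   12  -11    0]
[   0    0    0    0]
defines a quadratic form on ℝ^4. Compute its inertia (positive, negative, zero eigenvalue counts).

Answer: (2, 1, 1)

Derivation:
step 0: pivot -26 → sign −
step 1: pivot 45/13 → sign +
step 2: pivot 1/10 → sign +
step 3: row/col 3 already zero → sign 0
signature = (2, 1, 1)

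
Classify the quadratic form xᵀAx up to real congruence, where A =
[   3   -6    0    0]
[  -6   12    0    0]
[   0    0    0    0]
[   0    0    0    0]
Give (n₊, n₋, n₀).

Answer: (1, 0, 3)

Derivation:
step 0: pivot 3 → sign +
step 1: row/col 1 already zero → sign 0
step 2: row/col 2 already zero → sign 0
step 3: row/col 3 already zero → sign 0
signature = (1, 0, 3)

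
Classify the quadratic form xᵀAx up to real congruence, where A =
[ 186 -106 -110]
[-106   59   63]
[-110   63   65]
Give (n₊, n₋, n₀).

Answer: (2, 1, 0)

Derivation:
step 0: pivot 186 → sign +
step 1: pivot -131/93 → sign −
step 2: pivot 2/131 → sign +
signature = (2, 1, 0)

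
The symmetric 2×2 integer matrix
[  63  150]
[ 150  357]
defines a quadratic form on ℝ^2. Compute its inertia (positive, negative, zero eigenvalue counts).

Answer: (1, 1, 0)

Derivation:
step 0: pivot 63 → sign +
step 1: pivot -1/7 → sign −
signature = (1, 1, 0)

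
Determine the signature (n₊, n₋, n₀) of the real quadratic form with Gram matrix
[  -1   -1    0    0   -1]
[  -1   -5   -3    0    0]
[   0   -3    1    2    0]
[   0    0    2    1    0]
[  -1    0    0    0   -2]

Answer: (1, 3, 1)

Derivation:
step 0: pivot -1 → sign −
step 1: pivot -4 → sign −
step 2: pivot 13/4 → sign +
step 3: pivot -3/13 → sign −
step 4: row/col 4 already zero → sign 0
signature = (1, 3, 1)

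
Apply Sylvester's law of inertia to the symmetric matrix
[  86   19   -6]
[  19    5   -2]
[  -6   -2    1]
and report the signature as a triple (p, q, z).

step 0: pivot 86 → sign +
step 1: pivot 69/86 → sign +
step 2: pivot 1/69 → sign +
signature = (3, 0, 0)

Answer: (3, 0, 0)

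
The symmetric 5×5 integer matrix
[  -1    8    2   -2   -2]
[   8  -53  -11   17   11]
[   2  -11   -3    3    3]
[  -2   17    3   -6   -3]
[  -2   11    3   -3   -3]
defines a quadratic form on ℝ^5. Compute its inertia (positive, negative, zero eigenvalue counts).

step 0: pivot -1 → sign −
step 1: pivot 11 → sign +
step 2: pivot -14/11 → sign −
step 3: pivot -3/7 → sign −
step 4: row/col 4 already zero → sign 0
signature = (1, 3, 1)

Answer: (1, 3, 1)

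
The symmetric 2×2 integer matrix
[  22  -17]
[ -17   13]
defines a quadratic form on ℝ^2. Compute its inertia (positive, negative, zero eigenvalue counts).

Answer: (1, 1, 0)

Derivation:
step 0: pivot 22 → sign +
step 1: pivot -3/22 → sign −
signature = (1, 1, 0)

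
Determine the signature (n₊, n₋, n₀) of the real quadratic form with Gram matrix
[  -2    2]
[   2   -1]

step 0: pivot -2 → sign −
step 1: pivot 1 → sign +
signature = (1, 1, 0)

Answer: (1, 1, 0)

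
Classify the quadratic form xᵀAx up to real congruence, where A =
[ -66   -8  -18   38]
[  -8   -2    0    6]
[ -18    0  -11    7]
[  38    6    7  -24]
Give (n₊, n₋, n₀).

step 0: pivot -66 → sign −
step 1: pivot -34/33 → sign −
step 2: pivot -25/17 → sign −
step 3: pivot -3/25 → sign −
signature = (0, 4, 0)

Answer: (0, 4, 0)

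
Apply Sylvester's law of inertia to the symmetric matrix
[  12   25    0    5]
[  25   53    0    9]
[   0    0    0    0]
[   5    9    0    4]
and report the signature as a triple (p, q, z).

Answer: (2, 1, 1)

Derivation:
step 0: pivot 12 → sign +
step 1: pivot 11/12 → sign +
step 2: pivot -3/11 → sign −
step 3: row/col 3 already zero → sign 0
signature = (2, 1, 1)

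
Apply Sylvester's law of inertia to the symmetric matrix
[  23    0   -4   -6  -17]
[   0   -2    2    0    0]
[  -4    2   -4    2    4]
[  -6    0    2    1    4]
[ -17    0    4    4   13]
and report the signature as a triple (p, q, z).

Answer: (2, 3, 0)

Derivation:
step 0: pivot 23 → sign +
step 1: pivot -2 → sign −
step 2: pivot -62/23 → sign −
step 3: pivot -7/31 → sign −
step 4: pivot 6/7 → sign +
signature = (2, 3, 0)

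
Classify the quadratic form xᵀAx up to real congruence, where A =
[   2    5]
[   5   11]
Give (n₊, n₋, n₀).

Answer: (1, 1, 0)

Derivation:
step 0: pivot 2 → sign +
step 1: pivot -3/2 → sign −
signature = (1, 1, 0)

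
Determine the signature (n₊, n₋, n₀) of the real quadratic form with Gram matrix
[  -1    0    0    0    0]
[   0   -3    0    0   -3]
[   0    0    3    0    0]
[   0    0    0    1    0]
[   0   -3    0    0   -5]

Answer: (2, 3, 0)

Derivation:
step 0: pivot -1 → sign −
step 1: pivot -3 → sign −
step 2: pivot 3 → sign +
step 3: pivot 1 → sign +
step 4: pivot -2 → sign −
signature = (2, 3, 0)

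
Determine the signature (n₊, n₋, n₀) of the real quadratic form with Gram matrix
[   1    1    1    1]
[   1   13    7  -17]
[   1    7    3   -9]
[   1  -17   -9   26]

step 0: pivot 1 → sign +
step 1: pivot 12 → sign +
step 2: pivot -1 → sign −
step 3: pivot -1 → sign −
signature = (2, 2, 0)

Answer: (2, 2, 0)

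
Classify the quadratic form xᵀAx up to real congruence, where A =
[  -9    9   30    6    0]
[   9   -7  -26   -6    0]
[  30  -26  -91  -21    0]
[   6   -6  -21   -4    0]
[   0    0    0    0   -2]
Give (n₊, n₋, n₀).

Answer: (2, 3, 0)

Derivation:
step 0: pivot -9 → sign −
step 1: pivot 2 → sign +
step 2: pivot 1 → sign +
step 3: pivot -1 → sign −
step 4: pivot -2 → sign −
signature = (2, 3, 0)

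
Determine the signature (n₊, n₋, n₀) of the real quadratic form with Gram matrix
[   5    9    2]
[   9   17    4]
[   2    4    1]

Answer: (2, 0, 1)

Derivation:
step 0: pivot 5 → sign +
step 1: pivot 4/5 → sign +
step 2: row/col 2 already zero → sign 0
signature = (2, 0, 1)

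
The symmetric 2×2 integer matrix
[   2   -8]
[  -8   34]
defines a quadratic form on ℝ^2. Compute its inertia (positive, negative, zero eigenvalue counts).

Answer: (2, 0, 0)

Derivation:
step 0: pivot 2 → sign +
step 1: pivot 2 → sign +
signature = (2, 0, 0)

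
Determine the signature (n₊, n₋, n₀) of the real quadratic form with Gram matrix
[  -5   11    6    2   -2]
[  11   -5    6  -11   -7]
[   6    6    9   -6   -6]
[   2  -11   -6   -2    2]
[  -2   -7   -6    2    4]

step 0: pivot -5 → sign −
step 1: pivot 96/5 → sign +
step 2: pivot -3 → sign −
step 3: pivot -15/32 → sign −
step 4: pivot 6/5 → sign +
signature = (2, 3, 0)

Answer: (2, 3, 0)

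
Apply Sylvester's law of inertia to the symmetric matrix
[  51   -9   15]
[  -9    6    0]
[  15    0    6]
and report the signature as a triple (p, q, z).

Answer: (2, 0, 1)

Derivation:
step 0: pivot 51 → sign +
step 1: pivot 75/17 → sign +
step 2: row/col 2 already zero → sign 0
signature = (2, 0, 1)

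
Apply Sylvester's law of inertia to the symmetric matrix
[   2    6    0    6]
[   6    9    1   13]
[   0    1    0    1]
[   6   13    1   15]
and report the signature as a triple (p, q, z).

step 0: pivot 2 → sign +
step 1: pivot -9 → sign −
step 2: pivot 1/9 → sign +
step 3: pivot -2 → sign −
signature = (2, 2, 0)

Answer: (2, 2, 0)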